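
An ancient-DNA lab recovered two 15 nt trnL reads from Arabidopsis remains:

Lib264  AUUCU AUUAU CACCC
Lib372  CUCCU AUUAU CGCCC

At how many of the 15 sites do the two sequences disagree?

3

Mismatches occur at site 1 (A→C), site 3 (U→C), site 12 (A→G).
That gives 3 mismatches out of 15 aligned sites, so the Hamming distance is 3.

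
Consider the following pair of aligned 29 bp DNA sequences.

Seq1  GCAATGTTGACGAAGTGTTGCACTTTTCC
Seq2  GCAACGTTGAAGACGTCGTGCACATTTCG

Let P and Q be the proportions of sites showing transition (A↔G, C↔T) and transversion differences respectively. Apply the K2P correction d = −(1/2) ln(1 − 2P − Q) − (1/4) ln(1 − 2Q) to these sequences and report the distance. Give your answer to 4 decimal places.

0.2949

Differing sites — 5:T/C (Ti); 11:C/A (Tv); 14:A/C (Tv); 17:G/C (Tv); 18:T/G (Tv); 24:T/A (Tv); 29:C/G (Tv).
Of the 7 differences, 1 transition and 6 transversions over 29 sites: P = 1/29 = 0.034483, Q = 6/29 = 0.206897.
d = −0.5·ln(0.724137) − 0.25·ln(0.586206) = −0.5·(-0.322775) − 0.25·(-0.534084) = 0.2949.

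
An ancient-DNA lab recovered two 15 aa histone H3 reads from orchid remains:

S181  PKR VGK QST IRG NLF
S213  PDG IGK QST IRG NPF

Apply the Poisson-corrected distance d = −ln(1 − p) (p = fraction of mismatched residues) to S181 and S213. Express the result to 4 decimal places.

0.3102

Differing sites — 2:K/D; 3:R/G; 4:V/I; 14:L/P.
p = 4/15 = 0.266667.
d = −ln(1 − 0.266667) = −ln(0.733333) = 0.3102.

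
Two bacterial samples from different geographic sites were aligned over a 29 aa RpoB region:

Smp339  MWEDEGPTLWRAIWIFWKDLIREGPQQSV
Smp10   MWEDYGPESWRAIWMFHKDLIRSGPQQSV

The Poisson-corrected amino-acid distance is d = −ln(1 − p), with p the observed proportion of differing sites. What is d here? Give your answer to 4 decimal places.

Differing sites — 5:E/Y; 8:T/E; 9:L/S; 15:I/M; 17:W/H; 23:E/S.
p = 6/29 = 0.206897.
d = −ln(1 − 0.206897) = −ln(0.793103) = 0.2318.

0.2318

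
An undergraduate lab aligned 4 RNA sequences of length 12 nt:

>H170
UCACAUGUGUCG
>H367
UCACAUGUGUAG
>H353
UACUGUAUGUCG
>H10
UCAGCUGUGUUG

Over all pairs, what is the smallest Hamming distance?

1

Pairwise Hamming distances:
  H170 vs H367: 1
  H170 vs H353: 5
  H170 vs H10: 3
  H367 vs H353: 6
  H367 vs H10: 3
  H353 vs H10: 6
The smallest is 1, between H170 and H367.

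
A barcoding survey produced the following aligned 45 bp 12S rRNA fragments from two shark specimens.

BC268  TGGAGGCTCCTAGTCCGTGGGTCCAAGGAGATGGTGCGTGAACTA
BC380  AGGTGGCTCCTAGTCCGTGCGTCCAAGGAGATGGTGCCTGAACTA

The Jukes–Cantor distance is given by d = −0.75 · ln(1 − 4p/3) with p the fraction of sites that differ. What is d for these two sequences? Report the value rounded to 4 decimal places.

The sequences differ at positions 1 (T/A), 4 (A/T), 20 (G/C), 38 (G/C).
p = 4/45 = 0.088889.
d = −0.75 · ln(1 − (4/3)·0.088889) = −0.75 · ln(0.881481) = −0.75 · (-0.126152) = 0.0946.

0.0946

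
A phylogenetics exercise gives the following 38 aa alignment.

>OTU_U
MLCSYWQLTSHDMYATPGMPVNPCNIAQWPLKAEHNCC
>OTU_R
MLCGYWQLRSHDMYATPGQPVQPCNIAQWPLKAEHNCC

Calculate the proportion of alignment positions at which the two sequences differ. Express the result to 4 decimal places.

0.1053

Differing sites — 4:S/G; 9:T/R; 19:M/Q; 22:N/Q.
There are 4 differences over 38 sites, so p = 4/38 = 0.1053.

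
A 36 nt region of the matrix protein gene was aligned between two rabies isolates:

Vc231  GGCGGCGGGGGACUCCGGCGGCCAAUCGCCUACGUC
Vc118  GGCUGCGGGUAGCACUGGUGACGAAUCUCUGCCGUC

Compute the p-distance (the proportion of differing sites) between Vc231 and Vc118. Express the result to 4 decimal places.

The sequences differ at positions 4 (G/U), 10 (G/U), 11 (G/A), 12 (A/G), 14 (U/A), 16 (C/U), 19 (C/U), 21 (G/A), 23 (C/G), 28 (G/U), 30 (C/U), 31 (U/G), 32 (A/C).
There are 13 differences over 36 sites, so p = 13/36 = 0.3611.

0.3611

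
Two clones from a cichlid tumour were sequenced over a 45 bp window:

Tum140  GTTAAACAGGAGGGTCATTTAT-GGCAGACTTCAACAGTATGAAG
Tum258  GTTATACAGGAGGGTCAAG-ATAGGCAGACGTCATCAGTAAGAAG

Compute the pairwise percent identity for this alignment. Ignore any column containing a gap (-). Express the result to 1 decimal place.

Excluding the 2 gap columns leaves 43 comparable sites.
Differing sites — 5:A/T; 18:T/A; 19:T/G; 31:T/G; 35:A/T; 41:T/A.
37 of the 43 comparable sites match, so the percent identity is 37/43 × 100 = 86.0%.

86.0%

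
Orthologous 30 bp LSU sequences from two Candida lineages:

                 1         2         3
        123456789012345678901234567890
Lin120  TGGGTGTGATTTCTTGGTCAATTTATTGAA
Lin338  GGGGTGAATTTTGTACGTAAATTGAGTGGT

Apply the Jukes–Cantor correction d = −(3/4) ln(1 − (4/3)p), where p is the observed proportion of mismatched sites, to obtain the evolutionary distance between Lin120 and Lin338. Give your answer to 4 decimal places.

0.5716

Mismatches occur at site 1 (T↔G), site 7 (T↔A), site 8 (G↔A), site 9 (A↔T), site 13 (C↔G), site 15 (T↔A), site 16 (G↔C), site 19 (C↔A), site 24 (T↔G), site 26 (T↔G), site 29 (A↔G), site 30 (A↔T).
p = 12/30 = 0.400000.
d = −0.75 · ln(1 − (4/3)·0.400000) = −0.75 · ln(0.466667) = −0.75 · (-0.762139) = 0.5716.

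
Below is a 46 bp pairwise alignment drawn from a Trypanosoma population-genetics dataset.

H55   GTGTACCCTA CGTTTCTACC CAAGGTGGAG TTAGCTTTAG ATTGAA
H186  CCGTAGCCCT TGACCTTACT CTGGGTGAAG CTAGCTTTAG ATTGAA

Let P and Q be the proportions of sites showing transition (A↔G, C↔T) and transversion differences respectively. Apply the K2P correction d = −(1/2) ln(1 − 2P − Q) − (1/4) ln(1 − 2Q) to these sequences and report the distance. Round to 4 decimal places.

Mismatches occur at site 1 (G↔C, transversion), site 2 (T↔C, transition), site 6 (C↔G, transversion), site 9 (T↔C, transition), site 10 (A↔T, transversion), site 11 (C↔T, transition), site 13 (T↔A, transversion), site 14 (T↔C, transition), site 15 (T↔C, transition), site 16 (C↔T, transition), site 20 (C↔T, transition), site 22 (A↔T, transversion), site 23 (A↔G, transition), site 28 (G↔A, transition), site 31 (T↔C, transition).
Of the 15 differences, 10 transitions and 5 transversions over 46 sites: P = 10/46 = 0.217391, Q = 5/46 = 0.108696.
d = −0.5·ln(0.456522) − 0.25·ln(0.782608) = −0.5·(-0.784118) − 0.25·(-0.245123) = 0.4533.

0.4533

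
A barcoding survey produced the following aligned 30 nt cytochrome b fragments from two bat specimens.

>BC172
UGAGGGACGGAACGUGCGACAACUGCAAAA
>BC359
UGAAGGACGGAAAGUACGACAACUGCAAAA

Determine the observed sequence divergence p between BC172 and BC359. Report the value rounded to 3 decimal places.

Mismatches occur at site 4 (G↔A), site 13 (C↔A), site 16 (G↔A).
There are 3 differences over 30 sites, so p = 3/30 = 0.100.

0.100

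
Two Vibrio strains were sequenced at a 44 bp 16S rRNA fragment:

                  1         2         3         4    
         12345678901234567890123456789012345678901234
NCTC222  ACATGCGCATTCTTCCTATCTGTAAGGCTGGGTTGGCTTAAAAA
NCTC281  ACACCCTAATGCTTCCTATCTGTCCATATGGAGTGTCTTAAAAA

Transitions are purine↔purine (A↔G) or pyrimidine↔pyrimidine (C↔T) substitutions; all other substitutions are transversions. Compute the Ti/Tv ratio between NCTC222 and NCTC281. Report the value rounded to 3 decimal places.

0.300

Mismatches occur at site 4 (T→C, transition), site 5 (G→C, transversion), site 7 (G→T, transversion), site 8 (C→A, transversion), site 11 (T→G, transversion), site 24 (A→C, transversion), site 25 (A→C, transversion), site 26 (G→A, transition), site 27 (G→T, transversion), site 28 (C→A, transversion), site 32 (G→A, transition), site 33 (T→G, transversion), site 36 (G→T, transversion).
Of the 13 differences, 3 transitions and 10 transversions, so Ti/Tv = 3/10 = 0.300.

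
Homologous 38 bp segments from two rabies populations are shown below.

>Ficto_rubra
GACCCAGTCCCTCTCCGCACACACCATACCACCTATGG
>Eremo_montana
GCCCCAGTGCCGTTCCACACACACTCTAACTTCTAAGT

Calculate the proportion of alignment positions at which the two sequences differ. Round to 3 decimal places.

0.316

Mismatches occur at site 2 (A→C), site 9 (C→G), site 12 (T→G), site 13 (C→T), site 17 (G→A), site 25 (C→T), site 26 (A→C), site 29 (C→A), site 31 (A→T), site 32 (C→T), site 36 (T→A), site 38 (G→T).
There are 12 differences over 38 sites, so p = 12/38 = 0.316.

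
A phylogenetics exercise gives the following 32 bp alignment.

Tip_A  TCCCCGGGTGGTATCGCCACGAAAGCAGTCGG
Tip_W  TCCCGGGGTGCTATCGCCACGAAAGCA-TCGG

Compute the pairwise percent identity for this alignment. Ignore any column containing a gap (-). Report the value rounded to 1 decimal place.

93.5%

Excluding the 1 gap column leaves 31 comparable sites.
Mismatches occur at site 5 (C/G), site 11 (G/C).
29 of the 31 comparable sites match, so the percent identity is 29/31 × 100 = 93.5%.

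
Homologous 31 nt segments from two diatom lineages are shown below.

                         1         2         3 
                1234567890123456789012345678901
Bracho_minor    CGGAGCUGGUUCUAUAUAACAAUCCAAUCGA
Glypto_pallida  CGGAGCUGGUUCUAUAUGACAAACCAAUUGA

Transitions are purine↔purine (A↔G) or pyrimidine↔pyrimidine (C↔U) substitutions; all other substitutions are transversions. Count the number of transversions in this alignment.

1

Differing sites — 18:A/G (Ti); 23:U/A (Tv); 29:C/U (Ti).
Of the 3 differences, 2 transitions and 1 transversion, so the answer is 1.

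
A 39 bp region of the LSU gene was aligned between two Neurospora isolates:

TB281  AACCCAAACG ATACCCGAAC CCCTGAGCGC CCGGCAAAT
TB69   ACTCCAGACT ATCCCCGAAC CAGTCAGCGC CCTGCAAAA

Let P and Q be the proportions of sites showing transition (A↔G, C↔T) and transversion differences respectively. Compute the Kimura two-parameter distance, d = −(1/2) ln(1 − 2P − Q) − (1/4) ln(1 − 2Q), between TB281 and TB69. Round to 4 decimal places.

Mismatches occur at site 2 (A/C, transversion), site 3 (C/T, transition), site 7 (A/G, transition), site 10 (G/T, transversion), site 13 (A/C, transversion), site 22 (C/A, transversion), site 23 (C/G, transversion), site 25 (G/C, transversion), site 33 (G/T, transversion), site 39 (T/A, transversion).
Of the 10 differences, 2 transitions and 8 transversions over 39 sites: P = 2/39 = 0.051282, Q = 8/39 = 0.205128.
d = −0.5·ln(0.692308) − 0.25·ln(0.589744) = −0.5·(-0.367724) − 0.25·(-0.528067) = 0.3159.

0.3159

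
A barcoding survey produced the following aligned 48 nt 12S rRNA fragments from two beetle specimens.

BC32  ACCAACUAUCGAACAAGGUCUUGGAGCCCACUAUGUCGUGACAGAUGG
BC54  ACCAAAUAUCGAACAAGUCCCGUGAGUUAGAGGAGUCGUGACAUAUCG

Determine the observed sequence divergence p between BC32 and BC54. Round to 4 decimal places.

The sequences differ at positions 6 (C/A), 18 (G/U), 19 (U/C), 21 (U/C), 22 (U/G), 23 (G/U), 27 (C/U), 28 (C/U), 29 (C/A), 30 (A/G), 31 (C/A), 32 (U/G), 33 (A/G), 34 (U/A), 44 (G/U), 47 (G/C).
There are 16 differences over 48 sites, so p = 16/48 = 0.3333.

0.3333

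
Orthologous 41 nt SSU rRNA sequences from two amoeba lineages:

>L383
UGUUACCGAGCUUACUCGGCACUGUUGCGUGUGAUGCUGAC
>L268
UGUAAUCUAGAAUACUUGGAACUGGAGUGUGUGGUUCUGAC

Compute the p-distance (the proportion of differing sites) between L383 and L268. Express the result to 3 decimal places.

0.293

Mismatches occur at site 4 (U/A), site 6 (C/U), site 8 (G/U), site 11 (C/A), site 12 (U/A), site 17 (C/U), site 20 (C/A), site 25 (U/G), site 26 (U/A), site 28 (C/U), site 34 (A/G), site 36 (G/U).
There are 12 differences over 41 sites, so p = 12/41 = 0.293.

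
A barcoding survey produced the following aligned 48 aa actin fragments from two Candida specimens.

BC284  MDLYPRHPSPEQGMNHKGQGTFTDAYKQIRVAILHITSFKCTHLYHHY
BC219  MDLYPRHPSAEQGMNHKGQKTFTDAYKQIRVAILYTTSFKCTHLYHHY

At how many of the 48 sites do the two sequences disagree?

4

The sequences differ at positions 10 (P/A), 20 (G/K), 35 (H/Y), 36 (I/T).
That gives 4 mismatches out of 48 aligned sites, so the Hamming distance is 4.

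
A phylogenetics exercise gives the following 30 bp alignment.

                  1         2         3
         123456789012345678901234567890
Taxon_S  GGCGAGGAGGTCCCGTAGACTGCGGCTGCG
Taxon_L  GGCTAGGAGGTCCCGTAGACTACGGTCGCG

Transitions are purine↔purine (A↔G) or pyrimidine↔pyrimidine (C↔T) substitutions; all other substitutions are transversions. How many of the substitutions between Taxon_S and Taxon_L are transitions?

3

The sequences differ at positions 4 (G/T, transversion), 22 (G/A, transition), 26 (C/T, transition), 27 (T/C, transition).
Of the 4 differences, 3 transitions and 1 transversion, so the answer is 3.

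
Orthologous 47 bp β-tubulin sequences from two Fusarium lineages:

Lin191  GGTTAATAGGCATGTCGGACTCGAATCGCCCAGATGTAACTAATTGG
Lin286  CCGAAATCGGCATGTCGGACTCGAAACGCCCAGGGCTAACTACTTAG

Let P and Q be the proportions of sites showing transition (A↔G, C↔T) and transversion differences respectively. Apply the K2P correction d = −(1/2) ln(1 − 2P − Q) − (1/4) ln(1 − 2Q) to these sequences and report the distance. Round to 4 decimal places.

0.2826

The sequences differ at positions 1 (G/C, transversion), 2 (G/C, transversion), 3 (T/G, transversion), 4 (T/A, transversion), 8 (A/C, transversion), 26 (T/A, transversion), 34 (A/G, transition), 35 (T/G, transversion), 36 (G/C, transversion), 43 (A/C, transversion), 46 (G/A, transition).
Of the 11 differences, 2 transitions and 9 transversions over 47 sites: P = 2/47 = 0.042553, Q = 9/47 = 0.191489.
d = −0.5·ln(0.723405) − 0.25·ln(0.617022) = −0.5·(-0.323786) − 0.25·(-0.482851) = 0.2826.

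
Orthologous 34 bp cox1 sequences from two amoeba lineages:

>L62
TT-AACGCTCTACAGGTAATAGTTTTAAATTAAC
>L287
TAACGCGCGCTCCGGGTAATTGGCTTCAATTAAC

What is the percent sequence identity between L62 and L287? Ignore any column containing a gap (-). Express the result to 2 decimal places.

69.70%

Excluding the 1 gap column leaves 33 comparable sites.
Differing sites — 2:T/A; 4:A/C; 5:A/G; 9:T/G; 12:A/C; 14:A/G; 21:A/T; 23:T/G; 24:T/C; 27:A/C.
23 of the 33 comparable sites match, so the percent identity is 23/33 × 100 = 69.70%.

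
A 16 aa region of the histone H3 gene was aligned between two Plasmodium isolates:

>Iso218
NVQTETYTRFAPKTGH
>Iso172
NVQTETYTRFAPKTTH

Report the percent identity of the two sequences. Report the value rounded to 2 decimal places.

Differing sites — 15:G/T.
15 of the 16 sites match, so the percent identity is 15/16 × 100 = 93.75%.

93.75%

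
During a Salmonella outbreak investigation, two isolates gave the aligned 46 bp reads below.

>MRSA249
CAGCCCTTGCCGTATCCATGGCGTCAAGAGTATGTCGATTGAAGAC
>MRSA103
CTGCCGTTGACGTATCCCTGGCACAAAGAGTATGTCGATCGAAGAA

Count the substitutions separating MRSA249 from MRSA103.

Mismatches occur at site 2 (A→T), site 6 (C→G), site 10 (C→A), site 18 (A→C), site 23 (G→A), site 24 (T→C), site 25 (C→A), site 40 (T→C), site 46 (C→A).
That gives 9 mismatches out of 46 aligned sites, so the Hamming distance is 9.

9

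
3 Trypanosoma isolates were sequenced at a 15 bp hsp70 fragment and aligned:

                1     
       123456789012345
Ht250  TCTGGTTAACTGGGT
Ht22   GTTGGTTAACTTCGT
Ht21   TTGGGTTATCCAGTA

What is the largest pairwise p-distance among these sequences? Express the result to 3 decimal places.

0.533

Pairwise Hamming distances:
  Ht250 vs Ht22: 4
  Ht250 vs Ht21: 7
  Ht22 vs Ht21: 8
The largest is 8 mismatches, between Ht22 and Ht21; p = 8/15 = 0.533.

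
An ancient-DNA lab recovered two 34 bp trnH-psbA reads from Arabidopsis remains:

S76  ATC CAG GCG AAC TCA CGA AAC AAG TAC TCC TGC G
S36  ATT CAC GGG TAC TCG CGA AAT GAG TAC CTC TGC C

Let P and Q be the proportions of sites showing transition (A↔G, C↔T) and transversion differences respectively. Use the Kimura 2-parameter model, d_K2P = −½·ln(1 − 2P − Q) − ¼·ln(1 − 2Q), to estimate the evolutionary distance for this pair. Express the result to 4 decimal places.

The sequences differ at positions 3 (C/T, transition), 6 (G/C, transversion), 8 (C/G, transversion), 10 (A/T, transversion), 15 (A/G, transition), 21 (C/T, transition), 22 (A/G, transition), 28 (T/C, transition), 29 (C/T, transition), 34 (G/C, transversion).
Of the 10 differences, 6 transitions and 4 transversions over 34 sites: P = 6/34 = 0.176471, Q = 4/34 = 0.117647.
d = −0.5·ln(0.529411) − 0.25·ln(0.764706) = −0.5·(-0.635990) − 0.25·(-0.268264) = 0.3851.

0.3851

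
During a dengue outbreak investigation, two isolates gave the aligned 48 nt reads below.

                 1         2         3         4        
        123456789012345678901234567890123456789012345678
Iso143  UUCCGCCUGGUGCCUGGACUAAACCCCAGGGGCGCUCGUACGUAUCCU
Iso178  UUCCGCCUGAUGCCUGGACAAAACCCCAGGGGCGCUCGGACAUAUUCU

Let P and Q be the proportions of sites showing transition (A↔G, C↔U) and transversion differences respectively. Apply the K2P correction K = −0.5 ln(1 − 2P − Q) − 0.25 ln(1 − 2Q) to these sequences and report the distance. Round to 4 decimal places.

0.1129

Differing sites — 10:G/A (Ti); 20:U/A (Tv); 39:U/G (Tv); 42:G/A (Ti); 46:C/U (Ti).
Of the 5 differences, 3 transitions and 2 transversions over 48 sites: P = 3/48 = 0.062500, Q = 2/48 = 0.041667.
d = −0.5·ln(0.833333) − 0.25·ln(0.916666) = −0.5·(-0.182322) − 0.25·(-0.087012) = 0.1129.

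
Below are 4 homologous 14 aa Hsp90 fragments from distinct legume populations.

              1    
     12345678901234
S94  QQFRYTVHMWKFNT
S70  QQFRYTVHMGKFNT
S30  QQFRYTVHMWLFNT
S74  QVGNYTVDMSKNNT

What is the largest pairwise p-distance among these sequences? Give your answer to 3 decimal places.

Pairwise Hamming distances:
  S94 vs S70: 1
  S94 vs S30: 1
  S94 vs S74: 6
  S70 vs S30: 2
  S70 vs S74: 6
  S30 vs S74: 7
The largest is 7 mismatches, between S30 and S74; p = 7/14 = 0.500.

0.500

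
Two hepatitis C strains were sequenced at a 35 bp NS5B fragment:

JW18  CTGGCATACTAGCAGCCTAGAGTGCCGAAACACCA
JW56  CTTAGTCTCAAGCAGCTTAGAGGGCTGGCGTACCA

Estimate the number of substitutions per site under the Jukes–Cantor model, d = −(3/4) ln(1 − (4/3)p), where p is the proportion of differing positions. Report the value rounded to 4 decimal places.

0.5716

Mismatches occur at site 3 (G→T), site 4 (G→A), site 5 (C→G), site 6 (A→T), site 7 (T→C), site 8 (A→T), site 10 (T→A), site 17 (C→T), site 23 (T→G), site 26 (C→T), site 28 (A→G), site 29 (A→C), site 30 (A→G), site 31 (C→T).
p = 14/35 = 0.400000.
d = −0.75 · ln(1 − (4/3)·0.400000) = −0.75 · ln(0.466667) = −0.75 · (-0.762139) = 0.5716.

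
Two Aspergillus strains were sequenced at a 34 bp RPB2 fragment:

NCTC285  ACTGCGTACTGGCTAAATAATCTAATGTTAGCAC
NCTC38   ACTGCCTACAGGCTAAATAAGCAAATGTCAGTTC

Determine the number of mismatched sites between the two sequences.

Mismatches occur at site 6 (G→C), site 10 (T→A), site 21 (T→G), site 23 (T→A), site 29 (T→C), site 32 (C→T), site 33 (A→T).
That gives 7 mismatches out of 34 aligned sites, so the Hamming distance is 7.

7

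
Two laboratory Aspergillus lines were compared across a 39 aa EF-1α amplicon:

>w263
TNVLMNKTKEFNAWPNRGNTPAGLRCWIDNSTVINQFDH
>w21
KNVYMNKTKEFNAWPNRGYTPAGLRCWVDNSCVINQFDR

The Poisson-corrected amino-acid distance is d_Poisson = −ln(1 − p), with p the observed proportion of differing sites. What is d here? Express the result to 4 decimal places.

Differing sites — 1:T/K; 4:L/Y; 19:N/Y; 28:I/V; 32:T/C; 39:H/R.
p = 6/39 = 0.153846.
d = −ln(1 − 0.153846) = −ln(0.846154) = 0.1671.

0.1671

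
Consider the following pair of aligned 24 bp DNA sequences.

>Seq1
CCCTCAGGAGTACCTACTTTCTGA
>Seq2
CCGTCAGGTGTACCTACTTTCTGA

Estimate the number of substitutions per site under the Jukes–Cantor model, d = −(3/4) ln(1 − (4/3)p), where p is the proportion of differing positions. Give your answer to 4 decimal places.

The sequences differ at positions 3 (C/G), 9 (A/T).
p = 2/24 = 0.083333.
d = −0.75 · ln(1 − (4/3)·0.083333) = −0.75 · ln(0.888889) = −0.75 · (-0.117783) = 0.0883.

0.0883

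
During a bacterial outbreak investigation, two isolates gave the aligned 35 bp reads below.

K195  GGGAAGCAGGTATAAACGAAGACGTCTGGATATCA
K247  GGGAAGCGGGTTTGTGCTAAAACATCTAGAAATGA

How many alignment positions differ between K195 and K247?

Mismatches occur at site 8 (A/G), site 12 (A/T), site 14 (A/G), site 15 (A/T), site 16 (A/G), site 18 (G/T), site 21 (G/A), site 24 (G/A), site 28 (G/A), site 31 (T/A), site 34 (C/G).
That gives 11 mismatches out of 35 aligned sites, so the Hamming distance is 11.

11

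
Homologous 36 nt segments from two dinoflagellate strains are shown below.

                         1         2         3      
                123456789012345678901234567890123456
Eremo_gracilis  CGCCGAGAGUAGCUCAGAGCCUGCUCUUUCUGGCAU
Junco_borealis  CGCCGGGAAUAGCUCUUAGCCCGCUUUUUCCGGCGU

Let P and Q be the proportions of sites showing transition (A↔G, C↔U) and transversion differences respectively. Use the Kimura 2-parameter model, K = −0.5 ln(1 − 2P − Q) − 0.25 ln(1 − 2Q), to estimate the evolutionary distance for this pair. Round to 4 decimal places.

0.2757

Mismatches occur at site 6 (A→G, transition), site 9 (G→A, transition), site 16 (A→U, transversion), site 17 (G→U, transversion), site 22 (U→C, transition), site 26 (C→U, transition), site 31 (U→C, transition), site 35 (A→G, transition).
Of the 8 differences, 6 transitions and 2 transversions over 36 sites: P = 6/36 = 0.166667, Q = 2/36 = 0.055556.
d = −0.5·ln(0.611110) − 0.25·ln(0.888888) = −0.5·(-0.492478) − 0.25·(-0.117784) = 0.2757.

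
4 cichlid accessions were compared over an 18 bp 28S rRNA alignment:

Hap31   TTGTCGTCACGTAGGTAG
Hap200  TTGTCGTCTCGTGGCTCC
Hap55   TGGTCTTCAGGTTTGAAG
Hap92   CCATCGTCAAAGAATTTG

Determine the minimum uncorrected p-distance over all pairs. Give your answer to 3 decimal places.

Pairwise Hamming distances:
  Hap31 vs Hap200: 5
  Hap31 vs Hap55: 6
  Hap31 vs Hap92: 9
  Hap200 vs Hap55: 10
  Hap200 vs Hap92: 12
  Hap55 vs Hap92: 12
The smallest is 5 mismatches, between Hap31 and Hap200; p = 5/18 = 0.278.

0.278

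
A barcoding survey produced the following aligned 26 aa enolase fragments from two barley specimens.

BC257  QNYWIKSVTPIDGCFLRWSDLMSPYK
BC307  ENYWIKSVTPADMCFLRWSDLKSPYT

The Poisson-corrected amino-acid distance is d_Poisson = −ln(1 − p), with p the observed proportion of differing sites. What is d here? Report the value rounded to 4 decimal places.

0.2136

The sequences differ at positions 1 (Q/E), 11 (I/A), 13 (G/M), 22 (M/K), 26 (K/T).
p = 5/26 = 0.192308.
d = −ln(1 − 0.192308) = −ln(0.807692) = 0.2136.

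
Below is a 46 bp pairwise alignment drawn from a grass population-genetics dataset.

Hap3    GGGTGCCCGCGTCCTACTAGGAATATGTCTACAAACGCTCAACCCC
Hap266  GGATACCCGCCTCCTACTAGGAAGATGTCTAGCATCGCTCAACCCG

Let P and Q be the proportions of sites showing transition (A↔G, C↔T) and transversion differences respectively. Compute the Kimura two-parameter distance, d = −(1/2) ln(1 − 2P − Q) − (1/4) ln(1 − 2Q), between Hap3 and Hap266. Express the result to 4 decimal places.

Mismatches occur at site 3 (G→A, transition), site 5 (G→A, transition), site 11 (G→C, transversion), site 24 (T→G, transversion), site 32 (C→G, transversion), site 33 (A→C, transversion), site 35 (A→T, transversion), site 46 (C→G, transversion).
Of the 8 differences, 2 transitions and 6 transversions over 46 sites: P = 2/46 = 0.043478, Q = 6/46 = 0.130435.
d = −0.5·ln(0.782609) − 0.25·ln(0.739130) = −0.5·(-0.245122) − 0.25·(-0.302281) = 0.1981.

0.1981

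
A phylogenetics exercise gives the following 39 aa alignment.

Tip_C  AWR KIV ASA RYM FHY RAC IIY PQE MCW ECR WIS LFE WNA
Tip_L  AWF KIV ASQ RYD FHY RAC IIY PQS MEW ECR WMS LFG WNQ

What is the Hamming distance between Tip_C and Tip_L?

Mismatches occur at site 3 (R/F), site 9 (A/Q), site 12 (M/D), site 24 (E/S), site 26 (C/E), site 32 (I/M), site 36 (E/G), site 39 (A/Q).
That gives 8 mismatches out of 39 aligned sites, so the Hamming distance is 8.

8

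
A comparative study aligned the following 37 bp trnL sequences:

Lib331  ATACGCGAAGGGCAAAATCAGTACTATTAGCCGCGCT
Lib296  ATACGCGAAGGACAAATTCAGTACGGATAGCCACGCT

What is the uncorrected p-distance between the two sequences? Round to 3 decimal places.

0.162

Differing sites — 12:G/A; 17:A/T; 25:T/G; 26:A/G; 27:T/A; 33:G/A.
There are 6 differences over 37 sites, so p = 6/37 = 0.162.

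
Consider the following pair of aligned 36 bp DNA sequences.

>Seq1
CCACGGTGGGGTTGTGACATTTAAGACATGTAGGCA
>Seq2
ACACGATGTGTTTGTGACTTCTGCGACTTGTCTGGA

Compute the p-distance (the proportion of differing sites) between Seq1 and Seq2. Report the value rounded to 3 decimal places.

0.333

The sequences differ at positions 1 (C/A), 6 (G/A), 9 (G/T), 11 (G/T), 19 (A/T), 21 (T/C), 23 (A/G), 24 (A/C), 28 (A/T), 32 (A/C), 33 (G/T), 35 (C/G).
There are 12 differences over 36 sites, so p = 12/36 = 0.333.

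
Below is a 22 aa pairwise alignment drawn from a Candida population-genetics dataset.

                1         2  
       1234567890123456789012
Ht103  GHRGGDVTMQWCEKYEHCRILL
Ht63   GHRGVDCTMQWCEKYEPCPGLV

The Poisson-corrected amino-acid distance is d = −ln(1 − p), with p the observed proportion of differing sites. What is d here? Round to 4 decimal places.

The sequences differ at positions 5 (G/V), 7 (V/C), 17 (H/P), 19 (R/P), 20 (I/G), 22 (L/V).
p = 6/22 = 0.272727.
d = −ln(1 − 0.272727) = −ln(0.727273) = 0.3185.

0.3185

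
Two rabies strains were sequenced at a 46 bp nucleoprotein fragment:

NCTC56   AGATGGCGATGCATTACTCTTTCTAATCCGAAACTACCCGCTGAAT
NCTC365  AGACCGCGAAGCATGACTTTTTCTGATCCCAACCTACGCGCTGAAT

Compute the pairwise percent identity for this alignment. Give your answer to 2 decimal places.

80.43%

Differing sites — 4:T/C; 5:G/C; 10:T/A; 15:T/G; 19:C/T; 25:A/G; 30:G/C; 33:A/C; 38:C/G.
37 of the 46 sites match, so the percent identity is 37/46 × 100 = 80.43%.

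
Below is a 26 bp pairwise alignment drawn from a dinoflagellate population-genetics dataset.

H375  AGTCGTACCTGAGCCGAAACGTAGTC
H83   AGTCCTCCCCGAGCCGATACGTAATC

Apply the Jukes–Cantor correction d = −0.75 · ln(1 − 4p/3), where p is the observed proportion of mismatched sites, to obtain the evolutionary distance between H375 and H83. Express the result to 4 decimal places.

0.2222

Differing sites — 5:G/C; 7:A/C; 10:T/C; 18:A/T; 24:G/A.
p = 5/26 = 0.192308.
d = −0.75 · ln(1 − (4/3)·0.192308) = −0.75 · ln(0.743589) = −0.75 · (-0.296267) = 0.2222.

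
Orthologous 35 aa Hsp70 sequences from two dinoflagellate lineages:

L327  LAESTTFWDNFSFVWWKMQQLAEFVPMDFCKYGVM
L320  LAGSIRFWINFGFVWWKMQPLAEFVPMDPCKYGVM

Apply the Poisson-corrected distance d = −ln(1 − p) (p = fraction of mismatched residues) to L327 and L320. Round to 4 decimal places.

The sequences differ at positions 3 (E/G), 5 (T/I), 6 (T/R), 9 (D/I), 12 (S/G), 20 (Q/P), 29 (F/P).
p = 7/35 = 0.200000.
d = −ln(1 − 0.200000) = −ln(0.800000) = 0.2231.

0.2231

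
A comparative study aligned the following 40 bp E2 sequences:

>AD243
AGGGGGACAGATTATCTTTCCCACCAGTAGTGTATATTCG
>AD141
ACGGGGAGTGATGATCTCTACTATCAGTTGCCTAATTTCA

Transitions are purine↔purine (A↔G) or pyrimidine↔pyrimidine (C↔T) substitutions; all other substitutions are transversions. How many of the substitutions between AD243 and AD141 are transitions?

The sequences differ at positions 2 (G/C, transversion), 8 (C/G, transversion), 9 (A/T, transversion), 13 (T/G, transversion), 18 (T/C, transition), 20 (C/A, transversion), 22 (C/T, transition), 24 (C/T, transition), 29 (A/T, transversion), 31 (T/C, transition), 32 (G/C, transversion), 35 (T/A, transversion), 36 (A/T, transversion), 40 (G/A, transition).
Of the 14 differences, 5 transitions and 9 transversions, so the answer is 5.

5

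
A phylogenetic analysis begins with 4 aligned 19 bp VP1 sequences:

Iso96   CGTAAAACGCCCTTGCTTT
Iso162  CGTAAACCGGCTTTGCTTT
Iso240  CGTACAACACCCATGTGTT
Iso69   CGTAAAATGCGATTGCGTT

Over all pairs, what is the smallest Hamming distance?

3

Pairwise Hamming distances:
  Iso96 vs Iso162: 3
  Iso96 vs Iso240: 5
  Iso96 vs Iso69: 4
  Iso162 vs Iso240: 8
  Iso162 vs Iso69: 6
  Iso240 vs Iso69: 7
The smallest is 3, between Iso96 and Iso162.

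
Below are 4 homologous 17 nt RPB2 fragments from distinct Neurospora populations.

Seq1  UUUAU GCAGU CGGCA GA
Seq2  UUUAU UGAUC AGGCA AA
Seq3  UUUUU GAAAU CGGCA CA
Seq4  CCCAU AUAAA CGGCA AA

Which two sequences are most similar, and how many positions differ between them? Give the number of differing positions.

Pairwise Hamming distances:
  Seq1 vs Seq2: 6
  Seq1 vs Seq3: 4
  Seq1 vs Seq4: 8
  Seq2 vs Seq3: 7
  Seq2 vs Seq4: 8
  Seq3 vs Seq4: 8
The smallest is 4, between Seq1 and Seq3.

4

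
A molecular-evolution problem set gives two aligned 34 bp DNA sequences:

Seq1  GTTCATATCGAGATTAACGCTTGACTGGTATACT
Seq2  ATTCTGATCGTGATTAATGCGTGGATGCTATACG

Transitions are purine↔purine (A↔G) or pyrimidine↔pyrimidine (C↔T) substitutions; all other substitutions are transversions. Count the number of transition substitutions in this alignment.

3

The sequences differ at positions 1 (G/A, transition), 5 (A/T, transversion), 6 (T/G, transversion), 11 (A/T, transversion), 18 (C/T, transition), 21 (T/G, transversion), 24 (A/G, transition), 25 (C/A, transversion), 28 (G/C, transversion), 34 (T/G, transversion).
Of the 10 differences, 3 transitions and 7 transversions, so the answer is 3.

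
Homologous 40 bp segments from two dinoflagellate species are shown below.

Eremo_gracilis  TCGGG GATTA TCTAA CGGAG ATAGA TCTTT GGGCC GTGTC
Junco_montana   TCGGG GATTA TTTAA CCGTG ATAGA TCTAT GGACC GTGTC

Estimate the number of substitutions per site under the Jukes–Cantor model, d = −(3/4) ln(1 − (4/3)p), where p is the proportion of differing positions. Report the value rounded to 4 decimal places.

Differing sites — 12:C/T; 17:G/C; 19:A/T; 29:T/A; 33:G/A.
p = 5/40 = 0.125000.
d = −0.75 · ln(1 − (4/3)·0.125000) = −0.75 · ln(0.833333) = −0.75 · (-0.182322) = 0.1367.

0.1367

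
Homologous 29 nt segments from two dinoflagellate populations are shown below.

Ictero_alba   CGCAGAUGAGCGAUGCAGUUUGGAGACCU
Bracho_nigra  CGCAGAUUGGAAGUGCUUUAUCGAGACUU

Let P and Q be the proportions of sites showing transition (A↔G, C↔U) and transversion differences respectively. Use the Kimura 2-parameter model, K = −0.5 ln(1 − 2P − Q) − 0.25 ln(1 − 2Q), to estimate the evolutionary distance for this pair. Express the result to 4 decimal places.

0.4631

Differing sites — 8:G/U (Tv); 9:A/G (Ti); 11:C/A (Tv); 12:G/A (Ti); 13:A/G (Ti); 17:A/U (Tv); 18:G/U (Tv); 20:U/A (Tv); 22:G/C (Tv); 28:C/U (Ti).
Of the 10 differences, 4 transitions and 6 transversions over 29 sites: P = 4/29 = 0.137931, Q = 6/29 = 0.206897.
d = −0.5·ln(0.517241) − 0.25·ln(0.586206) = −0.5·(-0.659246) − 0.25·(-0.534084) = 0.4631.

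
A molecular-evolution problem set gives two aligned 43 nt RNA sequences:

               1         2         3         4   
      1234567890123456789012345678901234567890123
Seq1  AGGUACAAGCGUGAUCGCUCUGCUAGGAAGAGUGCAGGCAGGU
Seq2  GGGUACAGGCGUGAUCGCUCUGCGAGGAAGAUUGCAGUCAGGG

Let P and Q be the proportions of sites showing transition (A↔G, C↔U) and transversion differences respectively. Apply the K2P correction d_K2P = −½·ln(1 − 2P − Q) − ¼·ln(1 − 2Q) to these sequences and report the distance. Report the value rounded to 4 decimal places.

Differing sites — 1:A/G (Ti); 8:A/G (Ti); 24:U/G (Tv); 32:G/U (Tv); 38:G/U (Tv); 43:U/G (Tv).
Of the 6 differences, 2 transitions and 4 transversions over 43 sites: P = 2/43 = 0.046512, Q = 4/43 = 0.093023.
d = −0.5·ln(0.813953) − 0.25·ln(0.813954) = −0.5·(-0.205853) − 0.25·(-0.205851) = 0.1544.

0.1544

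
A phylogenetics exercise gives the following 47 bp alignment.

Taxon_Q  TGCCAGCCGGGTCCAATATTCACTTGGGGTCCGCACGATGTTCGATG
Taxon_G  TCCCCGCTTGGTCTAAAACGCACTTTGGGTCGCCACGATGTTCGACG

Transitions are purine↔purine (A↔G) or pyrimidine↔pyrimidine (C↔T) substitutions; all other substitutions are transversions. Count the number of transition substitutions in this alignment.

4

Differing sites — 2:G/C (Tv); 5:A/C (Tv); 8:C/T (Ti); 9:G/T (Tv); 14:C/T (Ti); 17:T/A (Tv); 19:T/C (Ti); 20:T/G (Tv); 26:G/T (Tv); 32:C/G (Tv); 33:G/C (Tv); 46:T/C (Ti).
Of the 12 differences, 4 transitions and 8 transversions, so the answer is 4.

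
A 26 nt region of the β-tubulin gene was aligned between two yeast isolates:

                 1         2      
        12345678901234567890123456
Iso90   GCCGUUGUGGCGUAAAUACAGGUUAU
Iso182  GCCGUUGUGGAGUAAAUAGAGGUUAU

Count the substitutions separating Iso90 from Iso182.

Differing sites — 11:C/A; 19:C/G.
That gives 2 mismatches out of 26 aligned sites, so the Hamming distance is 2.

2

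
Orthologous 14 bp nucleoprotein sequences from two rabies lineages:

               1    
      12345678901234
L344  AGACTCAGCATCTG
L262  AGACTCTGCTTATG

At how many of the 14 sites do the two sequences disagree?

Mismatches occur at site 7 (A/T), site 10 (A/T), site 12 (C/A).
That gives 3 mismatches out of 14 aligned sites, so the Hamming distance is 3.

3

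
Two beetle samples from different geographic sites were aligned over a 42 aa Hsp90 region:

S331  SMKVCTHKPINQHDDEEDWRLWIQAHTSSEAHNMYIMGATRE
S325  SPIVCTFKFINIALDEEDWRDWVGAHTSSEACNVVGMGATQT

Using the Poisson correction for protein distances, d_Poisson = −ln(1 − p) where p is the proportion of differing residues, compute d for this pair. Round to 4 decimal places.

Mismatches occur at site 2 (M/P), site 3 (K/I), site 7 (H/F), site 9 (P/F), site 12 (Q/I), site 13 (H/A), site 14 (D/L), site 21 (L/D), site 23 (I/V), site 24 (Q/G), site 32 (H/C), site 34 (M/V), site 35 (Y/V), site 36 (I/G), site 41 (R/Q), site 42 (E/T).
p = 16/42 = 0.380952.
d = −ln(1 − 0.380952) = −ln(0.619048) = 0.4796.

0.4796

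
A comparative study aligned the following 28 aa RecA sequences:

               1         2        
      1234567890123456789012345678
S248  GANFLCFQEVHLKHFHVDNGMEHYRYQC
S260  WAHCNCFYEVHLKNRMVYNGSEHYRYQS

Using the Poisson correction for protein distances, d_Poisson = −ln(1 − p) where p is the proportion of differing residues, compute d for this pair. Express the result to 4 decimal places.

The sequences differ at positions 1 (G/W), 3 (N/H), 4 (F/C), 5 (L/N), 8 (Q/Y), 14 (H/N), 15 (F/R), 16 (H/M), 18 (D/Y), 21 (M/S), 28 (C/S).
p = 11/28 = 0.392857.
d = −ln(1 − 0.392857) = −ln(0.607143) = 0.4990.

0.4990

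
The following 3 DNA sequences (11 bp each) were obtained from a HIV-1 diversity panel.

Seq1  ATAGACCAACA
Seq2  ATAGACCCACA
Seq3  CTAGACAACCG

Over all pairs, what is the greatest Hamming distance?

5

Pairwise Hamming distances:
  Seq1 vs Seq2: 1
  Seq1 vs Seq3: 4
  Seq2 vs Seq3: 5
The largest is 5, between Seq2 and Seq3.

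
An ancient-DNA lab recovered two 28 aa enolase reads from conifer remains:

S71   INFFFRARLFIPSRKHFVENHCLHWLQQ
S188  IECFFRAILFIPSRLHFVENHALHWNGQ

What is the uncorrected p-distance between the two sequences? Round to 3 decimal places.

Mismatches occur at site 2 (N→E), site 3 (F→C), site 8 (R→I), site 15 (K→L), site 22 (C→A), site 26 (L→N), site 27 (Q→G).
There are 7 differences over 28 sites, so p = 7/28 = 0.250.

0.250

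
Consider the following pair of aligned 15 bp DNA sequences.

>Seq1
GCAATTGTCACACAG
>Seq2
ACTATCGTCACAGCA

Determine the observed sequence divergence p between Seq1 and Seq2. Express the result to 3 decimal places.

Differing sites — 1:G/A; 3:A/T; 6:T/C; 13:C/G; 14:A/C; 15:G/A.
There are 6 differences over 15 sites, so p = 6/15 = 0.400.

0.400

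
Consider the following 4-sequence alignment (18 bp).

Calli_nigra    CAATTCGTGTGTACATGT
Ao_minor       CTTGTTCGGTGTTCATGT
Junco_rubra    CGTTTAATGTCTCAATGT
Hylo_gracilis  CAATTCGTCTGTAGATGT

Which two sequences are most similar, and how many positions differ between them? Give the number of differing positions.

2

Pairwise Hamming distances:
  Calli_nigra vs Ao_minor: 7
  Calli_nigra vs Junco_rubra: 7
  Calli_nigra vs Hylo_gracilis: 2
  Ao_minor vs Junco_rubra: 8
  Ao_minor vs Hylo_gracilis: 9
  Junco_rubra vs Hylo_gracilis: 8
The smallest is 2, between Calli_nigra and Hylo_gracilis.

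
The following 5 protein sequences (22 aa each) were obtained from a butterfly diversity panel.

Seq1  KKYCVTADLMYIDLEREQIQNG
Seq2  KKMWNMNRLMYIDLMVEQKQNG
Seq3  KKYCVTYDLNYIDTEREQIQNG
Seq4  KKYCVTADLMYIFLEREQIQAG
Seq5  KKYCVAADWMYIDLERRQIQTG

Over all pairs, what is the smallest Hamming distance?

Pairwise Hamming distances:
  Seq1 vs Seq2: 9
  Seq1 vs Seq3: 3
  Seq1 vs Seq4: 2
  Seq1 vs Seq5: 4
  Seq2 vs Seq3: 11
  Seq2 vs Seq4: 11
  Seq2 vs Seq5: 12
  Seq3 vs Seq4: 5
  Seq3 vs Seq5: 7
  Seq4 vs Seq5: 5
The smallest is 2, between Seq1 and Seq4.

2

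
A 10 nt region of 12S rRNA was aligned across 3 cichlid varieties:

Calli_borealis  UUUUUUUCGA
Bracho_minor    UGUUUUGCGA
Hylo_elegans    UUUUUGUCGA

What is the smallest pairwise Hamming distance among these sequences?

1

Pairwise Hamming distances:
  Calli_borealis vs Bracho_minor: 2
  Calli_borealis vs Hylo_elegans: 1
  Bracho_minor vs Hylo_elegans: 3
The smallest is 1, between Calli_borealis and Hylo_elegans.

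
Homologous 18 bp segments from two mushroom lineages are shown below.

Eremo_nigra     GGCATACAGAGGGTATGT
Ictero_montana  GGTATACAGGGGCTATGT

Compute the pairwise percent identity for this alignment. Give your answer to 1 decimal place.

83.3%

The sequences differ at positions 3 (C/T), 10 (A/G), 13 (G/C).
15 of the 18 sites match, so the percent identity is 15/18 × 100 = 83.3%.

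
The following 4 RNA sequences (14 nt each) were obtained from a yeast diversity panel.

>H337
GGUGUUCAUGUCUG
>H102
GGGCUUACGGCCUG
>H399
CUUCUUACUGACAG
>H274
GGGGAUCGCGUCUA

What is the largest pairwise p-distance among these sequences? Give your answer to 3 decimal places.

Pairwise Hamming distances:
  H337 vs H102: 6
  H337 vs H399: 7
  H337 vs H274: 5
  H102 vs H399: 6
  H102 vs H274: 7
  H399 vs H274: 11
The largest is 11 mismatches, between H399 and H274; p = 11/14 = 0.786.

0.786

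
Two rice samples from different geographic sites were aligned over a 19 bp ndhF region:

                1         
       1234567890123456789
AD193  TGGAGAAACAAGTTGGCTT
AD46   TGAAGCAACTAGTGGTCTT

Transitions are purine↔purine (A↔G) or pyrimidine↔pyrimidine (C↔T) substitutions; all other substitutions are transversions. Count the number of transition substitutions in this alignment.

Mismatches occur at site 3 (G↔A, transition), site 6 (A↔C, transversion), site 10 (A↔T, transversion), site 14 (T↔G, transversion), site 16 (G↔T, transversion).
Of the 5 differences, 1 transition and 4 transversions, so the answer is 1.

1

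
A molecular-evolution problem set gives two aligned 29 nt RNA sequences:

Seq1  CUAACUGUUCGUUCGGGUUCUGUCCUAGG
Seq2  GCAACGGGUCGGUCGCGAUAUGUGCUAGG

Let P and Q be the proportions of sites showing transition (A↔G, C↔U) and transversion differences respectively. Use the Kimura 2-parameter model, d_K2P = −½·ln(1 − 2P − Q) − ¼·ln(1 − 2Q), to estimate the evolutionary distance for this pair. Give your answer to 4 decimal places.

0.4120

Mismatches occur at site 1 (C↔G, transversion), site 2 (U↔C, transition), site 6 (U↔G, transversion), site 8 (U↔G, transversion), site 12 (U↔G, transversion), site 16 (G↔C, transversion), site 18 (U↔A, transversion), site 20 (C↔A, transversion), site 24 (C↔G, transversion).
Of the 9 differences, 1 transition and 8 transversions over 29 sites: P = 1/29 = 0.034483, Q = 8/29 = 0.275862.
d = −0.5·ln(0.655172) − 0.25·ln(0.448276) = −0.5·(-0.422857) − 0.25·(-0.802346) = 0.4120.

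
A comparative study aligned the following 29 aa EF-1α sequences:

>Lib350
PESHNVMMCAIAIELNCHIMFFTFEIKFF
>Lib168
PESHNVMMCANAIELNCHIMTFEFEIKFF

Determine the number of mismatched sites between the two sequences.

3

The sequences differ at positions 11 (I/N), 21 (F/T), 23 (T/E).
That gives 3 mismatches out of 29 aligned sites, so the Hamming distance is 3.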